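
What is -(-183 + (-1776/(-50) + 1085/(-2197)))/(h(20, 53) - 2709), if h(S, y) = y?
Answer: -1015933/18235100 ≈ -0.055713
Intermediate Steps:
-(-183 + (-1776/(-50) + 1085/(-2197)))/(h(20, 53) - 2709) = -(-183 + (-1776/(-50) + 1085/(-2197)))/(53 - 2709) = -(-183 + (-1776*(-1/50) + 1085*(-1/2197)))/(-2656) = -(-183 + (888/25 - 1085/2197))*(-1)/2656 = -(-183 + 1923811/54925)*(-1)/2656 = -(-8127464)*(-1)/(54925*2656) = -1*1015933/18235100 = -1015933/18235100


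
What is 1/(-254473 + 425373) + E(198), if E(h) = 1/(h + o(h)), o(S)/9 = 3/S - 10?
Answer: 3762179/406571100 ≈ 0.0092534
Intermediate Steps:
o(S) = -90 + 27/S (o(S) = 9*(3/S - 10) = 9*(-10 + 3/S) = -90 + 27/S)
E(h) = 1/(-90 + h + 27/h) (E(h) = 1/(h + (-90 + 27/h)) = 1/(-90 + h + 27/h))
1/(-254473 + 425373) + E(198) = 1/(-254473 + 425373) + 198/(27 + 198*(-90 + 198)) = 1/170900 + 198/(27 + 198*108) = 1/170900 + 198/(27 + 21384) = 1/170900 + 198/21411 = 1/170900 + 198*(1/21411) = 1/170900 + 22/2379 = 3762179/406571100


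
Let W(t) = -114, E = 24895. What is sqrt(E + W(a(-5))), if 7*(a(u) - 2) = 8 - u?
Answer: sqrt(24781) ≈ 157.42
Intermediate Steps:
a(u) = 22/7 - u/7 (a(u) = 2 + (8 - u)/7 = 2 + (8/7 - u/7) = 22/7 - u/7)
sqrt(E + W(a(-5))) = sqrt(24895 - 114) = sqrt(24781)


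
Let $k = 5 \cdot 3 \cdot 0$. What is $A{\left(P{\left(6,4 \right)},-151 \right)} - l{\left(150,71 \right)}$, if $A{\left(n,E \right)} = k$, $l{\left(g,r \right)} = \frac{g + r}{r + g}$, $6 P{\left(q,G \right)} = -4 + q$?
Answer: $-1$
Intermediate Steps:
$P{\left(q,G \right)} = - \frac{2}{3} + \frac{q}{6}$ ($P{\left(q,G \right)} = \frac{-4 + q}{6} = - \frac{2}{3} + \frac{q}{6}$)
$l{\left(g,r \right)} = 1$ ($l{\left(g,r \right)} = \frac{g + r}{g + r} = 1$)
$k = 0$ ($k = 15 \cdot 0 = 0$)
$A{\left(n,E \right)} = 0$
$A{\left(P{\left(6,4 \right)},-151 \right)} - l{\left(150,71 \right)} = 0 - 1 = -1$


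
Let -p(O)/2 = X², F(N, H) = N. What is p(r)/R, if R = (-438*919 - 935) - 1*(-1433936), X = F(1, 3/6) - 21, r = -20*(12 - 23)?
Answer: -800/1030479 ≈ -0.00077634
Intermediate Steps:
r = 220 (r = -20*(-11) = 220)
X = -20 (X = 1 - 21 = -20)
R = 1030479 (R = (-402522 - 935) + 1433936 = -403457 + 1433936 = 1030479)
p(O) = -800 (p(O) = -2*(-20)² = -2*400 = -800)
p(r)/R = -800/1030479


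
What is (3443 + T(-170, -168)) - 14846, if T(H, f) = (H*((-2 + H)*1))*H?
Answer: -4982203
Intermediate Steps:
T(H, f) = H²*(-2 + H) (T(H, f) = (H*(-2 + H))*H = H²*(-2 + H))
(3443 + T(-170, -168)) - 14846 = (3443 + (-170)²*(-2 - 170)) - 14846 = (3443 + 28900*(-172)) - 14846 = (3443 - 4970800) - 14846 = -4967357 - 14846 = -4982203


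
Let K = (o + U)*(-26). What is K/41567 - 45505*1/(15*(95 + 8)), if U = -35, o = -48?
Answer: -377634445/12844203 ≈ -29.401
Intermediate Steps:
K = 2158 (K = (-48 - 35)*(-26) = -83*(-26) = 2158)
K/41567 - 45505*1/(15*(95 + 8)) = 2158/41567 - 45505*1/(15*(95 + 8)) = 2158*(1/41567) - 45505/(103*15) = 2158/41567 - 45505/1545 = 2158/41567 - 45505*1/1545 = 2158/41567 - 9101/309 = -377634445/12844203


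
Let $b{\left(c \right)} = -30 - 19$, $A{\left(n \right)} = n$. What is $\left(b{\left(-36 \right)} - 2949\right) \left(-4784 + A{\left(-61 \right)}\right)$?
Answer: $14525310$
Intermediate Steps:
$b{\left(c \right)} = -49$
$\left(b{\left(-36 \right)} - 2949\right) \left(-4784 + A{\left(-61 \right)}\right) = \left(-49 - 2949\right) \left(-4784 - 61\right) = \left(-2998\right) \left(-4845\right) = 14525310$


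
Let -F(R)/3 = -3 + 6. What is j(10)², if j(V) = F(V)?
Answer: 81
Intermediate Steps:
F(R) = -9 (F(R) = -3*(-3 + 6) = -3*3 = -9)
j(V) = -9
j(10)² = (-9)² = 81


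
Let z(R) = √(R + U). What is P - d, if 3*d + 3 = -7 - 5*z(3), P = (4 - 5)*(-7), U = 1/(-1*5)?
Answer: 31/3 + √70/3 ≈ 13.122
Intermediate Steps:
U = -⅕ (U = 1/(-5) = -⅕ ≈ -0.20000)
z(R) = √(-⅕ + R) (z(R) = √(R - ⅕) = √(-⅕ + R))
P = 7 (P = -1*(-7) = 7)
d = -10/3 - √70/3 (d = -1 + (-7 - √(-5 + 25*3))/3 = -1 + (-7 - √(-5 + 75))/3 = -1 + (-7 - √70)/3 = -1 + (-7/3 - √70/3) = -10/3 - √70/3 ≈ -6.1222)
P - d = 7 - (-10/3 - √70/3) = 7 + (10/3 + √70/3) = 31/3 + √70/3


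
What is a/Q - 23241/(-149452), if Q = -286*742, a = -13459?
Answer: 867936695/3964438478 ≈ 0.21893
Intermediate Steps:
Q = -212212
a/Q - 23241/(-149452) = -13459/(-212212) - 23241/(-149452) = -13459*(-1/212212) - 23241*(-1/149452) = 13459/212212 + 23241/149452 = 867936695/3964438478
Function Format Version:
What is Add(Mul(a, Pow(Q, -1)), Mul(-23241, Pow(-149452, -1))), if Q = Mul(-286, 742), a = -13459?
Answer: Rational(867936695, 3964438478) ≈ 0.21893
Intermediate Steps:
Q = -212212
Add(Mul(a, Pow(Q, -1)), Mul(-23241, Pow(-149452, -1))) = Add(Mul(-13459, Pow(-212212, -1)), Mul(-23241, Pow(-149452, -1))) = Add(Mul(-13459, Rational(-1, 212212)), Mul(-23241, Rational(-1, 149452))) = Add(Rational(13459, 212212), Rational(23241, 149452)) = Rational(867936695, 3964438478)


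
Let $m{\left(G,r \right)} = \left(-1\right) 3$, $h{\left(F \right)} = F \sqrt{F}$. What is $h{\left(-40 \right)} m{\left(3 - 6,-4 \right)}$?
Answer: $240 i \sqrt{10} \approx 758.95 i$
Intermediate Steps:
$h{\left(F \right)} = F^{\frac{3}{2}}$
$m{\left(G,r \right)} = -3$
$h{\left(-40 \right)} m{\left(3 - 6,-4 \right)} = \left(-40\right)^{\frac{3}{2}} \left(-3\right) = - 80 i \sqrt{10} \left(-3\right) = 240 i \sqrt{10}$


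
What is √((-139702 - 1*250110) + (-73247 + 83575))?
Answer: 2*I*√94871 ≈ 616.02*I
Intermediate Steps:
√((-139702 - 1*250110) + (-73247 + 83575)) = √((-139702 - 250110) + 10328) = √(-389812 + 10328) = √(-379484) = 2*I*√94871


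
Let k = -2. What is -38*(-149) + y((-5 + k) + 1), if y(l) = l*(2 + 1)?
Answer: 5644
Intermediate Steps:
y(l) = 3*l (y(l) = l*3 = 3*l)
-38*(-149) + y((-5 + k) + 1) = -38*(-149) + 3*((-5 - 2) + 1) = 5662 + 3*(-7 + 1) = 5662 + 3*(-6) = 5662 - 18 = 5644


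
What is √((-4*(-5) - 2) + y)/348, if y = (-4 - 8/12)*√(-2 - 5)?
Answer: √(162 - 42*I*√7)/1044 ≈ 0.012823 - 0.0039753*I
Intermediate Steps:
y = -14*I*√7/3 (y = (-4 - 8*1/12)*√(-7) = (-4 - ⅔)*(I*√7) = -14*I*√7/3 ≈ -12.347*I)
√((-4*(-5) - 2) + y)/348 = √((-4*(-5) - 2) - 14*I*√7/3)/348 = √((20 - 2) - 14*I*√7/3)*(1/348) = √(18 - 14*I*√7/3)*(1/348) = √(18 - 14*I*√7/3)/348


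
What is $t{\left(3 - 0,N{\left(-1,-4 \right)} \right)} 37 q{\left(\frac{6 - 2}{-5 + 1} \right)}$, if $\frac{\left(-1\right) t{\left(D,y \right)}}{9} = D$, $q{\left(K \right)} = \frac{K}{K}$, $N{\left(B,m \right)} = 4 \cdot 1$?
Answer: $-999$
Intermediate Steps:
$N{\left(B,m \right)} = 4$
$q{\left(K \right)} = 1$
$t{\left(D,y \right)} = - 9 D$
$t{\left(3 - 0,N{\left(-1,-4 \right)} \right)} 37 q{\left(\frac{6 - 2}{-5 + 1} \right)} = - 9 \left(3 - 0\right) 37 \cdot 1 = - 9 \left(3 + 0\right) 37 \cdot 1 = \left(-9\right) 3 \cdot 37 \cdot 1 = \left(-27\right) 37 \cdot 1 = \left(-999\right) 1 = -999$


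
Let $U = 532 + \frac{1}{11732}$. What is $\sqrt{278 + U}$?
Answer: $\frac{\sqrt{27872067293}}{5866} \approx 28.461$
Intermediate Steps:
$U = \frac{6241425}{11732}$ ($U = 532 + \frac{1}{11732} = \frac{6241425}{11732} \approx 532.0$)
$\sqrt{278 + U} = \sqrt{278 + \frac{6241425}{11732}} = \sqrt{\frac{9502921}{11732}} = \frac{\sqrt{27872067293}}{5866}$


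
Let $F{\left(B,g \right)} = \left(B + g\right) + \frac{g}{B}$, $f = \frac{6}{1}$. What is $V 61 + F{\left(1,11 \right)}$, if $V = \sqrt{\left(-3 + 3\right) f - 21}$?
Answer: $23 + 61 i \sqrt{21} \approx 23.0 + 279.54 i$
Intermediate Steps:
$f = 6$ ($f = 6 \cdot 1 = 6$)
$F{\left(B,g \right)} = B + g + \frac{g}{B}$
$V = i \sqrt{21}$ ($V = \sqrt{\left(-3 + 3\right) 6 - 21} = \sqrt{0 \cdot 6 - 21} = \sqrt{0 - 21} = \sqrt{-21} = i \sqrt{21} \approx 4.5826 i$)
$V 61 + F{\left(1,11 \right)} = i \sqrt{21} \cdot 61 + \left(1 + 11 + \frac{11}{1}\right) = 61 i \sqrt{21} + \left(1 + 11 + 11 \cdot 1\right) = 61 i \sqrt{21} + \left(1 + 11 + 11\right) = 61 i \sqrt{21} + 23 = 23 + 61 i \sqrt{21}$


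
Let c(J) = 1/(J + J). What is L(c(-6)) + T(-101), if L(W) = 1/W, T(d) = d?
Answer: -113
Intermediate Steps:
c(J) = 1/(2*J)
L(c(-6)) + T(-101) = 1/((1/2)/(-6)) - 101 = 1/((1/2)*(-1/6)) - 101 = 1/(-1/12) - 101 = -12 - 101 = -113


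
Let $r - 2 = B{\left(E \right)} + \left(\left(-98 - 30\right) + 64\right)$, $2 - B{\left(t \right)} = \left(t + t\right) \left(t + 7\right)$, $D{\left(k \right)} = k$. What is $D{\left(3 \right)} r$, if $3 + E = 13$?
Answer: $-1200$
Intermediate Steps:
$E = 10$ ($E = -3 + 13 = 10$)
$B{\left(t \right)} = 2 - 2 t \left(7 + t\right)$ ($B{\left(t \right)} = 2 - \left(t + t\right) \left(t + 7\right) = 2 - 2 t \left(7 + t\right)$)
$r = -400$ ($r = 2 + \left(\left(2 - 140 - 2 \cdot 10^{2}\right) + \left(\left(-98 - 30\right) + 64\right)\right) = 2 + \left(\left(2 - 140 - 200\right) + \left(-128 + 64\right)\right) = 2 - 402 = -400$)
$D{\left(3 \right)} r = 3 \left(-400\right) = -1200$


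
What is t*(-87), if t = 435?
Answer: -37845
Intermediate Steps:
t*(-87) = 435*(-87) = -37845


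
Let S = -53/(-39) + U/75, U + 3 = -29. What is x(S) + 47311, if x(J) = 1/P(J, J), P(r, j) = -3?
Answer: 141932/3 ≈ 47311.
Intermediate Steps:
U = -32 (U = -3 - 29 = -32)
S = 303/325 (S = -53/(-39) - 32/75 = -53*(-1/39) - 32*1/75 = 53/39 - 32/75 = 303/325 ≈ 0.93231)
x(J) = -⅓ (x(J) = 1/(-3) = -⅓)
x(S) + 47311 = -⅓ + 47311 = 141932/3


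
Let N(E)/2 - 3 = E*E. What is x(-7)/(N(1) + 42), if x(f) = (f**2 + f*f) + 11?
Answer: 109/50 ≈ 2.1800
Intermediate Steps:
N(E) = 6 + 2*E**2 (N(E) = 6 + 2*(E*E) = 6 + 2*E**2)
x(f) = 11 + 2*f**2 (x(f) = (f**2 + f**2) + 11 = 2*f**2 + 11 = 11 + 2*f**2)
x(-7)/(N(1) + 42) = (11 + 2*(-7)**2)/((6 + 2*1**2) + 42) = (11 + 2*49)/((6 + 2*1) + 42) = (11 + 98)/((6 + 2) + 42) = 109/(8 + 42) = 109/50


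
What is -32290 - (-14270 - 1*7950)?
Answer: -10070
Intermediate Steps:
-32290 - (-14270 - 1*7950) = -32290 - (-14270 - 7950) = -32290 - 1*(-22220) = -32290 + 22220 = -10070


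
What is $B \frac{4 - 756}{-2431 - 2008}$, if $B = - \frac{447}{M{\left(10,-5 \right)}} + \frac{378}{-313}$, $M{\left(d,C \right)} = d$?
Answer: $- \frac{54027816}{6947035} \approx -7.7771$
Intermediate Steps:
$B = - \frac{143691}{3130}$ ($B = - \frac{447}{10} + \frac{378}{-313} = \left(-447\right) \frac{1}{10} + 378 \left(- \frac{1}{313}\right) = - \frac{447}{10} - \frac{378}{313} = - \frac{143691}{3130} \approx -45.908$)
$B \frac{4 - 756}{-2431 - 2008} = - \frac{143691 \frac{4 - 756}{-2431 - 2008}}{3130} = - \frac{143691 \left(- \frac{752}{-4439}\right)}{3130} = - \frac{143691 \left(\left(-752\right) \left(- \frac{1}{4439}\right)\right)}{3130} = \left(- \frac{143691}{3130}\right) \frac{752}{4439} = - \frac{54027816}{6947035}$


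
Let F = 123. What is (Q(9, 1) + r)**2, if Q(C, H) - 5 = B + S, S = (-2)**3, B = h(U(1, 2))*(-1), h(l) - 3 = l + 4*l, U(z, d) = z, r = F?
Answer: 12544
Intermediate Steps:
r = 123
h(l) = 3 + 5*l (h(l) = 3 + (l + 4*l) = 3 + 5*l)
B = -8 (B = (3 + 5*1)*(-1) = (3 + 5)*(-1) = 8*(-1) = -8)
S = -8
Q(C, H) = -11 (Q(C, H) = 5 + (-8 - 8) = 5 - 16 = -11)
(Q(9, 1) + r)**2 = (-11 + 123)**2 = 112**2 = 12544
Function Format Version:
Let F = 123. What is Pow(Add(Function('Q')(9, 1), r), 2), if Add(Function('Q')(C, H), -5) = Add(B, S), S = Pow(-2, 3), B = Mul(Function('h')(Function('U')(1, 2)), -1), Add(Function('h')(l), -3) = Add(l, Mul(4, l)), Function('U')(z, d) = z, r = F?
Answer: 12544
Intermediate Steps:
r = 123
Function('h')(l) = Add(3, Mul(5, l)) (Function('h')(l) = Add(3, Add(l, Mul(4, l))) = Add(3, Mul(5, l)))
B = -8 (B = Mul(Add(3, Mul(5, 1)), -1) = Mul(Add(3, 5), -1) = Mul(8, -1) = -8)
S = -8
Function('Q')(C, H) = -11 (Function('Q')(C, H) = Add(5, Add(-8, -8)) = Add(5, -16) = -11)
Pow(Add(Function('Q')(9, 1), r), 2) = Pow(Add(-11, 123), 2) = Pow(112, 2) = 12544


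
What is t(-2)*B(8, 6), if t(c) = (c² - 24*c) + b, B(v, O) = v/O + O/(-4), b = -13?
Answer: -13/2 ≈ -6.5000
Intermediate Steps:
B(v, O) = -O/4 + v/O (B(v, O) = v/O + O*(-¼) = v/O - O/4 = -O/4 + v/O)
t(c) = -13 + c² - 24*c (t(c) = (c² - 24*c) - 13 = -13 + c² - 24*c)
t(-2)*B(8, 6) = (-13 + (-2)² - 24*(-2))*(-¼*6 + 8/6) = (-13 + 4 + 48)*(-3/2 + 8*(⅙)) = 39*(-3/2 + 4/3) = 39*(-⅙) = -13/2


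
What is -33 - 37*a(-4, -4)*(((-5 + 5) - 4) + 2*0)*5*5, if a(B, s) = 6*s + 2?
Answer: -81433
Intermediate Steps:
a(B, s) = 2 + 6*s
-33 - 37*a(-4, -4)*(((-5 + 5) - 4) + 2*0)*5*5 = -33 - 37*(2 + 6*(-4))*(((-5 + 5) - 4) + 2*0)*5*5 = -33 - 37*(2 - 24)*((0 - 4) + 0)*25 = -33 - 37*(-22*(-4 + 0))*25 = -33 - 37*(-22*(-4))*25 = -33 - 3256*25 = -33 - 37*2200 = -33 - 81400 = -81433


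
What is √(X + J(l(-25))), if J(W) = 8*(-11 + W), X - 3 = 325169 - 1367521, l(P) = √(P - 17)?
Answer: √(-1042437 + 8*I*√42) ≈ 0.025 + 1021.0*I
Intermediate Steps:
l(P) = √(-17 + P)
X = -1042349 (X = 3 + (325169 - 1367521) = 3 - 1042352 = -1042349)
J(W) = -88 + 8*W
√(X + J(l(-25))) = √(-1042349 + (-88 + 8*√(-17 - 25))) = √(-1042349 + (-88 + 8*√(-42))) = √(-1042349 + (-88 + 8*(I*√42))) = √(-1042349 + (-88 + 8*I*√42)) = √(-1042437 + 8*I*√42)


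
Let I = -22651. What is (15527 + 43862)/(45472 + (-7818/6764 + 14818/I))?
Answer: 413594077118/316661355879 ≈ 1.3061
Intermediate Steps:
(15527 + 43862)/(45472 + (-7818/6764 + 14818/I)) = (15527 + 43862)/(45472 + (-7818/6764 + 14818/(-22651))) = 59389/(45472 + (-7818*1/6764 + 14818*(-1/22651))) = 59389/(45472 + (-3909/3382 - 14818/22651)) = 59389/(45472 - 138657235/76605682) = 59389/(3483274914669/76605682) = 59389*(76605682/3483274914669) = 413594077118/316661355879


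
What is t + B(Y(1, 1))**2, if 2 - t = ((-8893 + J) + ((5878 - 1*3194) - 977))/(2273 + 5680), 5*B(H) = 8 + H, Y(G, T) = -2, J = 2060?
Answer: 73828/18075 ≈ 4.0845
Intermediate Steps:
B(H) = 8/5 + H/5 (B(H) = (8 + H)/5 = 8/5 + H/5)
t = 1912/723 (t = 2 - ((-8893 + 2060) + ((5878 - 1*3194) - 977))/(2273 + 5680) = 2 - (-6833 + ((5878 - 3194) - 977))/7953 = 2 - (-6833 + (2684 - 977))/7953 = 2 - (-6833 + 1707)/7953 = 2 - (-5126)/7953 = 2 - 1*(-466/723) = 2 + 466/723 = 1912/723 ≈ 2.6445)
t + B(Y(1, 1))**2 = 1912/723 + (8/5 + (1/5)*(-2))**2 = 1912/723 + (8/5 - 2/5)**2 = 1912/723 + (6/5)**2 = 1912/723 + 36/25 = 73828/18075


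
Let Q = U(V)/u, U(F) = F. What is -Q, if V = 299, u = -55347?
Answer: 299/55347 ≈ 0.0054023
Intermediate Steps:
Q = -299/55347 (Q = 299/(-55347) = 299*(-1/55347) = -299/55347 ≈ -0.0054023)
-Q = -1*(-299/55347) = 299/55347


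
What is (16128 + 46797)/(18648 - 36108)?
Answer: -4195/1164 ≈ -3.6040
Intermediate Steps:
(16128 + 46797)/(18648 - 36108) = 62925/(-17460) = 62925*(-1/17460) = -4195/1164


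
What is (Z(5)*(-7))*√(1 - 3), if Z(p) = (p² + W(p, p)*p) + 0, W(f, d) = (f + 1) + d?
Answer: -560*I*√2 ≈ -791.96*I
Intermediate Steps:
W(f, d) = 1 + d + f (W(f, d) = (1 + f) + d = 1 + d + f)
Z(p) = p² + p*(1 + 2*p) (Z(p) = (p² + (1 + p + p)*p) + 0 = (p² + (1 + 2*p)*p) + 0 = (p² + p*(1 + 2*p)) + 0 = p² + p*(1 + 2*p))
(Z(5)*(-7))*√(1 - 3) = ((5*(1 + 3*5))*(-7))*√(1 - 3) = ((5*(1 + 15))*(-7))*√(-2) = ((5*16)*(-7))*(I*√2) = (80*(-7))*(I*√2) = -560*I*√2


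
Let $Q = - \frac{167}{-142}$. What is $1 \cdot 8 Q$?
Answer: $\frac{668}{71} \approx 9.4084$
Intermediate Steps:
$Q = \frac{167}{142}$ ($Q = \left(-167\right) \left(- \frac{1}{142}\right) = \frac{167}{142} \approx 1.1761$)
$1 \cdot 8 Q = 1 \cdot 8 \cdot \frac{167}{142} = 8 \cdot \frac{167}{142} = \frac{668}{71}$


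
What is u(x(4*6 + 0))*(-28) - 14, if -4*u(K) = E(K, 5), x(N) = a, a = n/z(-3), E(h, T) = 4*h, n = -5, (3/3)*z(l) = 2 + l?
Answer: 126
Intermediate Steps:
z(l) = 2 + l
a = 5 (a = -5/(2 - 3) = -5/(-1) = -5*(-1) = 5)
x(N) = 5
u(K) = -K
u(x(4*6 + 0))*(-28) - 14 = -1*5*(-28) - 14 = -5*(-28) - 14 = 140 - 14 = 126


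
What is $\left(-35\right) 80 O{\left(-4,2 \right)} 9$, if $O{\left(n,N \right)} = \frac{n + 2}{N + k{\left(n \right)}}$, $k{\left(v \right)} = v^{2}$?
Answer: $2800$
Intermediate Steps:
$O{\left(n,N \right)} = \frac{2 + n}{N + n^{2}}$ ($O{\left(n,N \right)} = \frac{n + 2}{N + n^{2}} = \frac{2 + n}{N + n^{2}}$)
$\left(-35\right) 80 O{\left(-4,2 \right)} 9 = \left(-35\right) 80 \frac{2 - 4}{2 + \left(-4\right)^{2}} \cdot 9 = - 2800 \frac{1}{2 + 16} \left(-2\right) 9 = - 2800 \cdot \frac{1}{18} \left(-2\right) 9 = - 2800 \left(\left(- \frac{1}{9}\right) 9\right) = \left(-2800\right) \left(-1\right) = 2800$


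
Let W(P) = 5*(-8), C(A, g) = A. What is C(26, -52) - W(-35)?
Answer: 66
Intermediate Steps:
W(P) = -40
C(26, -52) - W(-35) = 26 - 1*(-40) = 26 + 40 = 66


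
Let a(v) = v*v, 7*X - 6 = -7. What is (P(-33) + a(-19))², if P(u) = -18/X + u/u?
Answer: 238144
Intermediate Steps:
X = -⅐ (X = 6/7 + (⅐)*(-7) = 6/7 - 1 = -⅐ ≈ -0.14286)
a(v) = v²
P(u) = 127 (P(u) = -18/(-⅐) + u/u = -18*(-7) + 1 = 126 + 1 = 127)
(P(-33) + a(-19))² = (127 + (-19)²)² = (127 + 361)² = 488² = 238144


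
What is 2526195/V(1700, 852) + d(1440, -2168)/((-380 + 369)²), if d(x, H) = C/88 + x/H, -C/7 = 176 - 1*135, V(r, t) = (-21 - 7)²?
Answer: 18595752821/5771216 ≈ 3222.2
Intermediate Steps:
V(r, t) = 784 (V(r, t) = (-28)² = 784)
C = -287 (C = -7*(176 - 1*135) = -7*(176 - 135) = -7*41 = -287)
d(x, H) = -287/88 + x/H
2526195/V(1700, 852) + d(1440, -2168)/((-380 + 369)²) = 2526195/784 + (-287/88 + 1440/(-2168))/((-380 + 369)²) = 2526195*(1/784) + (-287/88 + 1440*(-1/2168))/((-11)²) = 51555/16 + (-287/88 - 180/271)/121 = 51555/16 - 93617/23848*1/121 = 51555/16 - 93617/2885608 = 18595752821/5771216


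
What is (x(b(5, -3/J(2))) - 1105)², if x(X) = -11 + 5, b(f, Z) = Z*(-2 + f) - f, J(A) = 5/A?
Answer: 1234321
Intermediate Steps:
b(f, Z) = -f + Z*(-2 + f)
x(X) = -6
(x(b(5, -3/J(2))) - 1105)² = (-6 - 1105)² = (-1111)² = 1234321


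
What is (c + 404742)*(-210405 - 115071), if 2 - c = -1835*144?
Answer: -217738236384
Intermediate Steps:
c = 264242 (c = 2 - (-1835)*144 = 2 - 1*(-264240) = 2 + 264240 = 264242)
(c + 404742)*(-210405 - 115071) = (264242 + 404742)*(-210405 - 115071) = 668984*(-325476) = -217738236384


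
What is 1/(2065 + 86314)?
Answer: 1/88379 ≈ 1.1315e-5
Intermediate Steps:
1/(2065 + 86314) = 1/88379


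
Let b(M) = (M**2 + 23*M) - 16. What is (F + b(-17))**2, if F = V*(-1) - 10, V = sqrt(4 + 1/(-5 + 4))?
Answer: (128 + sqrt(3))**2 ≈ 16830.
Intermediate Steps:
b(M) = -16 + M**2 + 23*M
V = sqrt(3) (V = sqrt(4 + 1/(-1)) = sqrt(4 - 1) = sqrt(3) ≈ 1.7320)
F = -10 - sqrt(3) (F = sqrt(3)*(-1) - 10 = -sqrt(3) - 10 = -10 - sqrt(3) ≈ -11.732)
(F + b(-17))**2 = ((-10 - sqrt(3)) + (-16 + (-17)**2 + 23*(-17)))**2 = ((-10 - sqrt(3)) + (-16 + 289 - 391))**2 = ((-10 - sqrt(3)) - 118)**2 = (-128 - sqrt(3))**2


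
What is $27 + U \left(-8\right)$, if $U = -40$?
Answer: $347$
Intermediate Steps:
$27 + U \left(-8\right) = 27 - -320 = 27 + 320 = 347$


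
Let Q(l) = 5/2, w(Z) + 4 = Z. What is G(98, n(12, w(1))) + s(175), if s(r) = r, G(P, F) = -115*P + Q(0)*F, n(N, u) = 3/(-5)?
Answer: -22193/2 ≈ -11097.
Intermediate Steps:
w(Z) = -4 + Z
n(N, u) = -⅗ (n(N, u) = 3*(-⅕) = -⅗)
Q(l) = 5/2 (Q(l) = 5*(½) = 5/2)
G(P, F) = -115*P + 5*F/2
G(98, n(12, w(1))) + s(175) = (-115*98 + (5/2)*(-⅗)) + 175 = (-11270 - 3/2) + 175 = -22543/2 + 175 = -22193/2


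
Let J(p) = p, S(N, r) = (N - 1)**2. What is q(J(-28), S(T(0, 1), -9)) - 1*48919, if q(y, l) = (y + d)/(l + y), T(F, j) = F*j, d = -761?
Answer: -440008/9 ≈ -48890.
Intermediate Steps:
S(N, r) = (-1 + N)**2
q(y, l) = (-761 + y)/(l + y) (q(y, l) = (y - 761)/(l + y) = (-761 + y)/(l + y))
q(J(-28), S(T(0, 1), -9)) - 1*48919 = (-761 - 28)/((-1 + 0*1)**2 - 28) - 1*48919 = -789/((-1 + 0)**2 - 28) - 48919 = -789/((-1)**2 - 28) - 48919 = -789/(1 - 28) - 48919 = -789/(-27) - 48919 = -1/27*(-789) - 48919 = 263/9 - 48919 = -440008/9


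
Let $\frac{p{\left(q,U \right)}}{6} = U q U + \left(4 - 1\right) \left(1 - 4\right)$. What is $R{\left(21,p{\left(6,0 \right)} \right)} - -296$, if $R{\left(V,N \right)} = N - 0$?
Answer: $242$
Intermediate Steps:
$p{\left(q,U \right)} = -54 + 6 q U^{2}$ ($p{\left(q,U \right)} = 6 \left(U q U + \left(4 - 1\right) \left(1 - 4\right)\right) = 6 \left(q U^{2} + 3 \left(-3\right)\right) = 6 \left(q U^{2} - 9\right) = 6 \left(-9 + q U^{2}\right) = -54 + 6 q U^{2}$)
$R{\left(V,N \right)} = N$ ($R{\left(V,N \right)} = N + 0 = N$)
$R{\left(21,p{\left(6,0 \right)} \right)} - -296 = \left(-54 + 6 \cdot 6 \cdot 0^{2}\right) - -296 = \left(-54 + 6 \cdot 6 \cdot 0\right) + 296 = \left(-54 + 0\right) + 296 = -54 + 296 = 242$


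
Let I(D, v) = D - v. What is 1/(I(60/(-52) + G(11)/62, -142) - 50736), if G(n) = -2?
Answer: -403/20389860 ≈ -1.9765e-5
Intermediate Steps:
1/(I(60/(-52) + G(11)/62, -142) - 50736) = 1/(((60/(-52) - 2/62) - 1*(-142)) - 50736) = 1/(((60*(-1/52) - 2*1/62) + 142) - 50736) = 1/(((-15/13 - 1/31) + 142) - 50736) = 1/((-478/403 + 142) - 50736) = 1/(56748/403 - 50736) = 1/(-20389860/403) = -403/20389860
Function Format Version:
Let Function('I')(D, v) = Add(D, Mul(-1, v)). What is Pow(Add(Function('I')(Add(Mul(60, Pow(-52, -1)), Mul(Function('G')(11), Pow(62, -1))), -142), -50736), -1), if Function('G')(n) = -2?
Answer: Rational(-403, 20389860) ≈ -1.9765e-5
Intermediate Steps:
Pow(Add(Function('I')(Add(Mul(60, Pow(-52, -1)), Mul(Function('G')(11), Pow(62, -1))), -142), -50736), -1) = Pow(Add(Add(Add(Mul(60, Pow(-52, -1)), Mul(-2, Pow(62, -1))), Mul(-1, -142)), -50736), -1) = Pow(Add(Add(Add(Mul(60, Rational(-1, 52)), Mul(-2, Rational(1, 62))), 142), -50736), -1) = Pow(Add(Add(Add(Rational(-15, 13), Rational(-1, 31)), 142), -50736), -1) = Pow(Add(Add(Rational(-478, 403), 142), -50736), -1) = Pow(Add(Rational(56748, 403), -50736), -1) = Pow(Rational(-20389860, 403), -1) = Rational(-403, 20389860)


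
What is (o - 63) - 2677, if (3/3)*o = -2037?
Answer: -4777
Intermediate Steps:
o = -2037
(o - 63) - 2677 = (-2037 - 63) - 2677 = -2100 - 2677 = -4777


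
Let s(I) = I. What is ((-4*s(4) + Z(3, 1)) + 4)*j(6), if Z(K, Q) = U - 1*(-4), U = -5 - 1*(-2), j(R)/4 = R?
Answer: -264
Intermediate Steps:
j(R) = 4*R
U = -3 (U = -5 + 2 = -3)
Z(K, Q) = 1 (Z(K, Q) = -3 - 1*(-4) = -3 + 4 = 1)
((-4*s(4) + Z(3, 1)) + 4)*j(6) = ((-4*4 + 1) + 4)*(4*6) = ((-16 + 1) + 4)*24 = (-15 + 4)*24 = -11*24 = -264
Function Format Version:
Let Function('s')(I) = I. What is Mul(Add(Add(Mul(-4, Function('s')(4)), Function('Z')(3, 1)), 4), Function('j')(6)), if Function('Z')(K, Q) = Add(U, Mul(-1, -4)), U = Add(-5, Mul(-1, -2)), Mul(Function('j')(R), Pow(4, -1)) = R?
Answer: -264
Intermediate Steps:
Function('j')(R) = Mul(4, R)
U = -3 (U = Add(-5, 2) = -3)
Function('Z')(K, Q) = 1 (Function('Z')(K, Q) = Add(-3, Mul(-1, -4)) = Add(-3, 4) = 1)
Mul(Add(Add(Mul(-4, Function('s')(4)), Function('Z')(3, 1)), 4), Function('j')(6)) = Mul(Add(Add(Mul(-4, 4), 1), 4), Mul(4, 6)) = Mul(Add(Add(-16, 1), 4), 24) = Mul(Add(-15, 4), 24) = Mul(-11, 24) = -264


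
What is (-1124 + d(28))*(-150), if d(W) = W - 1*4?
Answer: 165000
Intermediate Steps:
d(W) = -4 + W (d(W) = W - 4 = -4 + W)
(-1124 + d(28))*(-150) = (-1124 + (-4 + 28))*(-150) = (-1124 + 24)*(-150) = -1100*(-150) = 165000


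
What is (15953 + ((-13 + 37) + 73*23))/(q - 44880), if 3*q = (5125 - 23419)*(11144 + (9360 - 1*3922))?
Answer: -4414/25290479 ≈ -0.00017453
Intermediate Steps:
q = -101117036 (q = ((5125 - 23419)*(11144 + (9360 - 1*3922)))/3 = (-18294*(11144 + (9360 - 3922)))/3 = (-18294*(11144 + 5438))/3 = (-18294*16582)/3 = (1/3)*(-303351108) = -101117036)
(15953 + ((-13 + 37) + 73*23))/(q - 44880) = (15953 + ((-13 + 37) + 73*23))/(-101117036 - 44880) = (15953 + (24 + 1679))/(-101161916) = (15953 + 1703)*(-1/101161916) = 17656*(-1/101161916) = -4414/25290479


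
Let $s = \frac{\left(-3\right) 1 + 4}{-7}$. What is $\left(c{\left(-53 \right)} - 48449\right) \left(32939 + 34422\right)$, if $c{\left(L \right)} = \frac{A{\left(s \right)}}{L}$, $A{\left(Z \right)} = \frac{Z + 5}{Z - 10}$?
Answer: $- \frac{12280823243633}{3763} \approx -3.2636 \cdot 10^{9}$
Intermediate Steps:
$s = - \frac{1}{7}$ ($s = \left(-3 + 4\right) \left(- \frac{1}{7}\right) = 1 \left(- \frac{1}{7}\right) = - \frac{1}{7} \approx -0.14286$)
$A{\left(Z \right)} = \frac{5 + Z}{-10 + Z}$
$c{\left(L \right)} = - \frac{34}{71 L}$ ($c{\left(L \right)} = \frac{\frac{1}{-10 - \frac{1}{7}} \left(5 - \frac{1}{7}\right)}{L} = \frac{\frac{1}{- \frac{71}{7}} \cdot \frac{34}{7}}{L} = \frac{\left(- \frac{7}{71}\right) \frac{34}{7}}{L} = - \frac{34}{71 L}$)
$\left(c{\left(-53 \right)} - 48449\right) \left(32939 + 34422\right) = \left(- \frac{34}{71 \left(-53\right)} - 48449\right) \left(32939 + 34422\right) = \left(\left(- \frac{34}{71}\right) \left(- \frac{1}{53}\right) - 48449\right) 67361 = \left(\frac{34}{3763} - 48449\right) 67361 = \left(- \frac{182313553}{3763}\right) 67361 = - \frac{12280823243633}{3763}$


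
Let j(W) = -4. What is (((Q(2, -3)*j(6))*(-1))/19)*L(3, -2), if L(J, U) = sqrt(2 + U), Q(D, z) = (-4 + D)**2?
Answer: 0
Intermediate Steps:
(((Q(2, -3)*j(6))*(-1))/19)*L(3, -2) = ((((-4 + 2)**2*(-4))*(-1))/19)*sqrt(2 - 2) = ((((-2)**2*(-4))*(-1))*(1/19))*sqrt(0) = (((4*(-4))*(-1))*(1/19))*0 = (-16*(-1)*(1/19))*0 = (16*(1/19))*0 = (16/19)*0 = 0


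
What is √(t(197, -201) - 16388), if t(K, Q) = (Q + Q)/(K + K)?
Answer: I*√636041489/197 ≈ 128.02*I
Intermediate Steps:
t(K, Q) = Q/K (t(K, Q) = (2*Q)/((2*K)) = (2*Q)*(1/(2*K)) = Q/K)
√(t(197, -201) - 16388) = √(-201/197 - 16388) = √(-3228637/197) = I*√636041489/197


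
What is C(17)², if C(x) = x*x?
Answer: 83521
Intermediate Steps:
C(x) = x²
C(17)² = (17²)² = 289² = 83521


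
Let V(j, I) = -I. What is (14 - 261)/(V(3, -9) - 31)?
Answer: 247/22 ≈ 11.227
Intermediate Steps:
(14 - 261)/(V(3, -9) - 31) = (14 - 261)/(-1*(-9) - 31) = -247/(9 - 31) = -247/(-22) = -247*(-1/22) = 247/22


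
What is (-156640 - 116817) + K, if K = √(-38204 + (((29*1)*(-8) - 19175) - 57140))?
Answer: -273457 + 13*I*√679 ≈ -2.7346e+5 + 338.75*I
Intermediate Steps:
K = 13*I*√679 (K = √(-38204 + ((29*(-8) - 19175) - 57140)) = √(-38204 + ((-232 - 19175) - 57140)) = √(-38204 + (-19407 - 57140)) = √(-38204 - 76547) = √(-114751) = 13*I*√679 ≈ 338.75*I)
(-156640 - 116817) + K = (-156640 - 116817) + 13*I*√679 = -273457 + 13*I*√679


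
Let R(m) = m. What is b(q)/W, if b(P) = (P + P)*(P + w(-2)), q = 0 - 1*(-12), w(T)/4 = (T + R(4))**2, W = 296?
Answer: 84/37 ≈ 2.2703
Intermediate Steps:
w(T) = 4*(4 + T)**2 (w(T) = 4*(T + 4)**2 = 4*(4 + T)**2)
q = 12 (q = 0 + 12 = 12)
b(P) = 2*P*(16 + P) (b(P) = (P + P)*(P + 4*(4 - 2)**2) = (2*P)*(P + 4*2**2) = (2*P)*(P + 4*4) = (2*P)*(P + 16) = (2*P)*(16 + P) = 2*P*(16 + P))
b(q)/W = (2*12*(16 + 12))/296 = (2*12*28)*(1/296) = 672*(1/296) = 84/37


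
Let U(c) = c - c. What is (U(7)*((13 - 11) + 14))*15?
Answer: 0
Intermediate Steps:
U(c) = 0
(U(7)*((13 - 11) + 14))*15 = (0*((13 - 11) + 14))*15 = (0*(2 + 14))*15 = (0*16)*15 = 0*15 = 0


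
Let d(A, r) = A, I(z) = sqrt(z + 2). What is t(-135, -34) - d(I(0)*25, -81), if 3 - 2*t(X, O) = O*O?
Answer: -1153/2 - 25*sqrt(2) ≈ -611.86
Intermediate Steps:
I(z) = sqrt(2 + z)
t(X, O) = 3/2 - O**2/2 (t(X, O) = 3/2 - O*O/2 = 3/2 - O**2/2)
t(-135, -34) - d(I(0)*25, -81) = (3/2 - 1/2*(-34)**2) - sqrt(2 + 0)*25 = (3/2 - 1/2*1156) - sqrt(2)*25 = (3/2 - 578) - 25*sqrt(2) = -1153/2 - 25*sqrt(2)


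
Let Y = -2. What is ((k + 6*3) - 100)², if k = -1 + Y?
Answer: 7225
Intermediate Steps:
k = -3 (k = -1 - 2 = -3)
((k + 6*3) - 100)² = ((-3 + 6*3) - 100)² = ((-3 + 18) - 100)² = (15 - 100)² = (-85)² = 7225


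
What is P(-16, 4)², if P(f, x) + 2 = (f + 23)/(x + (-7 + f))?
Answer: 2025/361 ≈ 5.6094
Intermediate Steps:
P(f, x) = -2 + (23 + f)/(-7 + f + x) (P(f, x) = -2 + (f + 23)/(x + (-7 + f)) = -2 + (23 + f)/(-7 + f + x))
P(-16, 4)² = ((37 - 1*(-16) - 2*4)/(-7 - 16 + 4))² = ((37 + 16 - 8)/(-19))² = (-1/19*45)² = (-45/19)² = 2025/361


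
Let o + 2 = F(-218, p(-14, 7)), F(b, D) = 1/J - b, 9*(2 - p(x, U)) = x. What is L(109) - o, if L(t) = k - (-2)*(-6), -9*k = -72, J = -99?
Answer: -21779/99 ≈ -219.99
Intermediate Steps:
p(x, U) = 2 - x/9
k = 8 (k = -⅑*(-72) = 8)
L(t) = -4 (L(t) = 8 - (-2)*(-6) = 8 - 1*12 = 8 - 12 = -4)
F(b, D) = -1/99 - b (F(b, D) = 1/(-99) - b = -1/99 - b)
o = 21383/99 (o = -2 + (-1/99 - 1*(-218)) = -2 + (-1/99 + 218) = -2 + 21581/99 = 21383/99 ≈ 215.99)
L(109) - o = -4 - 1*21383/99 = -4 - 21383/99 = -21779/99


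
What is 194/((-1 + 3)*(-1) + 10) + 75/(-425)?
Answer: 1637/68 ≈ 24.074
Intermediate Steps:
194/((-1 + 3)*(-1) + 10) + 75/(-425) = 194/(2*(-1) + 10) + 75*(-1/425) = 194/(-2 + 10) - 3/17 = 194/8 - 3/17 = 194*(⅛) - 3/17 = 97/4 - 3/17 = 1637/68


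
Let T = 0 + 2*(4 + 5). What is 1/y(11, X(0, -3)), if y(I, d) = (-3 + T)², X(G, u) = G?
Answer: 1/225 ≈ 0.0044444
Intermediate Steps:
T = 18 (T = 0 + 2*9 = 0 + 18 = 18)
y(I, d) = 225 (y(I, d) = (-3 + 18)² = 15² = 225)
1/y(11, X(0, -3)) = 1/225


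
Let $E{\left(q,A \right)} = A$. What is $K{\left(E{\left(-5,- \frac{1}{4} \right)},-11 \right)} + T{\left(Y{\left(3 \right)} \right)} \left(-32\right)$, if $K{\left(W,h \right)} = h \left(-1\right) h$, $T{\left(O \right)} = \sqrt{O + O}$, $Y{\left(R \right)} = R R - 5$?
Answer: $-121 - 64 \sqrt{2} \approx -211.51$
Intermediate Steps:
$Y{\left(R \right)} = -5 + R^{2}$ ($Y{\left(R \right)} = R^{2} - 5 = -5 + R^{2}$)
$T{\left(O \right)} = \sqrt{2} \sqrt{O}$ ($T{\left(O \right)} = \sqrt{2 O} = \sqrt{2} \sqrt{O}$)
$K{\left(W,h \right)} = - h^{2}$ ($K{\left(W,h \right)} = - h h = - h^{2}$)
$K{\left(E{\left(-5,- \frac{1}{4} \right)},-11 \right)} + T{\left(Y{\left(3 \right)} \right)} \left(-32\right) = - \left(-11\right)^{2} + \sqrt{2} \sqrt{-5 + 3^{2}} \left(-32\right) = \left(-1\right) 121 + \sqrt{2} \sqrt{-5 + 9} \left(-32\right) = -121 + \sqrt{2} \sqrt{4} \left(-32\right) = -121 + \sqrt{2} \cdot 2 \left(-32\right) = -121 + 2 \sqrt{2} \left(-32\right) = -121 - 64 \sqrt{2}$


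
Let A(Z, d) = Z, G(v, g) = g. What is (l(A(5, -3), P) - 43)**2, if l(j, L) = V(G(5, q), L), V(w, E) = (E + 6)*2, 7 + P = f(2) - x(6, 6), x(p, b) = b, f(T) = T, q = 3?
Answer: 2809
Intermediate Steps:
P = -11 (P = -7 + (2 - 1*6) = -7 + (2 - 6) = -7 - 4 = -11)
V(w, E) = 12 + 2*E (V(w, E) = (6 + E)*2 = 12 + 2*E)
l(j, L) = 12 + 2*L
(l(A(5, -3), P) - 43)**2 = ((12 + 2*(-11)) - 43)**2 = ((12 - 22) - 43)**2 = (-10 - 43)**2 = (-53)**2 = 2809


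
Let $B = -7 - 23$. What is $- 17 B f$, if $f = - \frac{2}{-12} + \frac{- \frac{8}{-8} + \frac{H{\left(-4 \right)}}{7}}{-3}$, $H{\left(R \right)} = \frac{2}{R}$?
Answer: $- \frac{510}{7} \approx -72.857$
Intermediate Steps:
$B = -30$ ($B = -7 - 23 = -30$)
$f = - \frac{1}{7}$ ($f = - \frac{2}{-12} + \frac{- \frac{8}{-8} + \frac{2 \frac{1}{-4}}{7}}{-3} = \left(-2\right) \left(- \frac{1}{12}\right) + \left(\left(-8\right) \left(- \frac{1}{8}\right) + 2 \left(- \frac{1}{4}\right) \frac{1}{7}\right) \left(- \frac{1}{3}\right) = \frac{1}{6} + \left(1 - \frac{1}{14}\right) \left(- \frac{1}{3}\right) = \frac{1}{6} + \frac{13}{14} \left(- \frac{1}{3}\right) = \frac{1}{6} - \frac{13}{42} = - \frac{1}{7} \approx -0.14286$)
$- 17 B f = \left(-17\right) \left(-30\right) \left(- \frac{1}{7}\right) = 510 \left(- \frac{1}{7}\right) = - \frac{510}{7}$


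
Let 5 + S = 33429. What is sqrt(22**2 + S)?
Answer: 14*sqrt(173) ≈ 184.14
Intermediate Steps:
S = 33424 (S = -5 + 33429 = 33424)
sqrt(22**2 + S) = sqrt(22**2 + 33424) = sqrt(484 + 33424) = sqrt(33908) = 14*sqrt(173)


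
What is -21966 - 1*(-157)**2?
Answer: -46615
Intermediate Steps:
-21966 - 1*(-157)**2 = -21966 - 1*24649 = -21966 - 24649 = -46615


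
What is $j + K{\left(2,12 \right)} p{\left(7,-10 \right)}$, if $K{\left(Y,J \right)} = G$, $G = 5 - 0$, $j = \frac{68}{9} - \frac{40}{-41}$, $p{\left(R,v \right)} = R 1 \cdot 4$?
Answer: $\frac{54808}{369} \approx 148.53$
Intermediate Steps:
$p{\left(R,v \right)} = 4 R$ ($p{\left(R,v \right)} = R 4 = 4 R$)
$j = \frac{3148}{369}$ ($j = 68 \cdot \frac{1}{9} - - \frac{40}{41} = \frac{68}{9} + \frac{40}{41} = \frac{3148}{369} \approx 8.5312$)
$G = 5$ ($G = 5 + 0 = 5$)
$K{\left(Y,J \right)} = 5$
$j + K{\left(2,12 \right)} p{\left(7,-10 \right)} = \frac{3148}{369} + 5 \cdot 4 \cdot 7 = \frac{3148}{369} + 5 \cdot 28 = \frac{3148}{369} + 140 = \frac{54808}{369}$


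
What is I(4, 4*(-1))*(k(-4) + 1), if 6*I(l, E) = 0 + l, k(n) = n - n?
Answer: ⅔ ≈ 0.66667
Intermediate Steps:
k(n) = 0
I(l, E) = l/6 (I(l, E) = (0 + l)/6 = l/6)
I(4, 4*(-1))*(k(-4) + 1) = ((⅙)*4)*(0 + 1) = (⅔)*1 = ⅔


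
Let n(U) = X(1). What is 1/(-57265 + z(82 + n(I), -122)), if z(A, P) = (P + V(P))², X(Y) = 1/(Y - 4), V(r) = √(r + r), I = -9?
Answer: I/(-42625*I + 488*√61) ≈ -2.3274e-5 + 2.0811e-6*I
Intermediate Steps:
V(r) = √2*√r (V(r) = √(2*r) = √2*√r)
X(Y) = 1/(-4 + Y)
n(U) = -⅓ (n(U) = 1/(-4 + 1) = 1/(-3) = -⅓)
z(A, P) = (P + √2*√P)²
1/(-57265 + z(82 + n(I), -122)) = 1/(-57265 + (-122 + √2*√(-122))²) = 1/(-57265 + (-122 + √2*(I*√122))²) = 1/(-57265 + (-122 + 2*I*√61)²)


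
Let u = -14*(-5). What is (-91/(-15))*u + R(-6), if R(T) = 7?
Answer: 1295/3 ≈ 431.67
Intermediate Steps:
u = 70
(-91/(-15))*u + R(-6) = -91/(-15)*70 + 7 = -91*(-1/15)*70 + 7 = (91/15)*70 + 7 = 1274/3 + 7 = 1295/3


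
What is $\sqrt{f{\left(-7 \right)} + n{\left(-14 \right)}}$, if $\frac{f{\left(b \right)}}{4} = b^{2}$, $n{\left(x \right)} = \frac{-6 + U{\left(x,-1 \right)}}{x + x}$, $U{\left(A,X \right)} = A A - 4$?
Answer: $\frac{\sqrt{37114}}{14} \approx 13.761$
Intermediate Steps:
$U{\left(A,X \right)} = -4 + A^{2}$ ($U{\left(A,X \right)} = A^{2} - 4 = -4 + A^{2}$)
$n{\left(x \right)} = \frac{-10 + x^{2}}{2 x}$ ($n{\left(x \right)} = \frac{-6 + \left(-4 + x^{2}\right)}{x + x} = \frac{-10 + x^{2}}{2 x}$)
$f{\left(b \right)} = 4 b^{2}$
$\sqrt{f{\left(-7 \right)} + n{\left(-14 \right)}} = \sqrt{4 \left(-7\right)^{2} + \left(\frac{1}{2} \left(-14\right) - \frac{5}{-14}\right)} = \sqrt{4 \cdot 49 - \frac{93}{14}} = \sqrt{196 + \left(-7 + \frac{5}{14}\right)} = \sqrt{196 - \frac{93}{14}} = \sqrt{\frac{2651}{14}} = \frac{\sqrt{37114}}{14}$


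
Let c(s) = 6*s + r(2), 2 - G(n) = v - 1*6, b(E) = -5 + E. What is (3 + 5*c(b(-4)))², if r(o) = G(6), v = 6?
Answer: 66049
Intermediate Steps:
G(n) = 2 (G(n) = 2 - (6 - 1*6) = 2 - (6 - 6) = 2 - 1*0 = 2 + 0 = 2)
r(o) = 2
c(s) = 2 + 6*s (c(s) = 6*s + 2 = 2 + 6*s)
(3 + 5*c(b(-4)))² = (3 + 5*(2 + 6*(-5 - 4)))² = (3 + 5*(2 + 6*(-9)))² = (3 + 5*(2 - 54))² = (3 + 5*(-52))² = (3 - 260)² = (-257)² = 66049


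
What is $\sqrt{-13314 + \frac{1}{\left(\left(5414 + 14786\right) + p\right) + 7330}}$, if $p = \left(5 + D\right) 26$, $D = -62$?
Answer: $\frac{i \sqrt{141148849897}}{3256} \approx 115.39 i$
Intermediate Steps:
$p = -1482$ ($p = \left(5 - 62\right) 26 = \left(-57\right) 26 = -1482$)
$\sqrt{-13314 + \frac{1}{\left(\left(5414 + 14786\right) + p\right) + 7330}} = \sqrt{-13314 + \frac{1}{\left(\left(5414 + 14786\right) - 1482\right) + 7330}} = \sqrt{-13314 + \frac{1}{\left(20200 - 1482\right) + 7330}} = \sqrt{-13314 + \frac{1}{18718 + 7330}} = \sqrt{-13314 + \frac{1}{26048}} = \sqrt{- \frac{346803071}{26048}} = \frac{i \sqrt{141148849897}}{3256}$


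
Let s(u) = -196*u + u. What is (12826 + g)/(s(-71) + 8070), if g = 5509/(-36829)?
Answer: 10496961/17935723 ≈ 0.58525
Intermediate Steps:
g = -5509/36829 (g = 5509*(-1/36829) = -5509/36829 ≈ -0.14958)
s(u) = -195*u
(12826 + g)/(s(-71) + 8070) = (12826 - 5509/36829)/(-195*(-71) + 8070) = 472363245/(36829*(13845 + 8070)) = (472363245/36829)/21915 = (472363245/36829)*(1/21915) = 10496961/17935723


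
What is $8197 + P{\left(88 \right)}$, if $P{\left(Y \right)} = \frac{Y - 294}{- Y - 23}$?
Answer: $\frac{910073}{111} \approx 8198.9$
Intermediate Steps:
$P{\left(Y \right)} = \frac{-294 + Y}{-23 - Y}$
$8197 + P{\left(88 \right)} = 8197 + \frac{294 - 88}{23 + 88} = 8197 + \frac{294 - 88}{111} = 8197 + \frac{1}{111} \cdot 206 = 8197 + \frac{206}{111} = \frac{910073}{111}$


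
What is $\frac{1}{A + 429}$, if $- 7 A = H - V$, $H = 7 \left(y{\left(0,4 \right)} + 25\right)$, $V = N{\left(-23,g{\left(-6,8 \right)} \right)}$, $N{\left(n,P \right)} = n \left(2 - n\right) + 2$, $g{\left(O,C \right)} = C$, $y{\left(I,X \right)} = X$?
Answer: $\frac{7}{2227} \approx 0.0031432$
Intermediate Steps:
$N{\left(n,P \right)} = 2 + n \left(2 - n\right)$
$V = -573$ ($V = 2 - \left(-23\right)^{2} + 2 \left(-23\right) = 2 - 529 - 46 = -573$)
$H = 203$ ($H = 7 \left(4 + 25\right) = 7 \cdot 29 = 203$)
$A = - \frac{776}{7}$ ($A = - \frac{203 - -573}{7} = - \frac{203 + 573}{7} = \left(- \frac{1}{7}\right) 776 = - \frac{776}{7} \approx -110.86$)
$\frac{1}{A + 429} = \frac{1}{- \frac{776}{7} + 429} = \frac{1}{\frac{2227}{7}} = \frac{7}{2227}$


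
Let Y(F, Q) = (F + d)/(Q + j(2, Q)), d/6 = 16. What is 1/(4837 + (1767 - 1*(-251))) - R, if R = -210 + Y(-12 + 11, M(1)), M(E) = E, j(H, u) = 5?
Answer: 2662027/13710 ≈ 194.17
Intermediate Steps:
d = 96 (d = 6*16 = 96)
Y(F, Q) = (96 + F)/(5 + Q) (Y(F, Q) = (F + 96)/(Q + 5) = (96 + F)/(5 + Q))
R = -1165/6 (R = -210 + (96 + (-12 + 11))/(5 + 1) = -210 + (96 - 1)/6 = -210 + (⅙)*95 = -210 + 95/6 = -1165/6 ≈ -194.17)
1/(4837 + (1767 - 1*(-251))) - R = 1/(4837 + (1767 - 1*(-251))) - 1*(-1165/6) = 1/(4837 + (1767 + 251)) + 1165/6 = 1/(4837 + 2018) + 1165/6 = 1/6855 + 1165/6 = 2662027/13710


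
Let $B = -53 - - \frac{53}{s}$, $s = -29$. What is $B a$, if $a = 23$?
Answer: $- \frac{36570}{29} \approx -1261.0$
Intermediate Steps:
$B = - \frac{1590}{29}$ ($B = -53 - - \frac{53}{-29} = -53 - \left(-53\right) \left(- \frac{1}{29}\right) = -53 - \frac{53}{29} = - \frac{1590}{29} \approx -54.828$)
$B a = \left(- \frac{1590}{29}\right) 23 = - \frac{36570}{29}$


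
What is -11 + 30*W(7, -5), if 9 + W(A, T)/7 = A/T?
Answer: -2195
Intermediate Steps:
W(A, T) = -63 + 7*A/T (W(A, T) = -63 + 7*(A/T) = -63 + 7*A/T)
-11 + 30*W(7, -5) = -11 + 30*(-63 + 7*7/(-5)) = -11 + 30*(-63 + 7*7*(-⅕)) = -11 + 30*(-63 - 49/5) = -11 + 30*(-364/5) = -11 - 2184 = -2195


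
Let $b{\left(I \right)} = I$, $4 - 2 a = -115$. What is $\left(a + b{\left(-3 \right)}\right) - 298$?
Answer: $- \frac{483}{2} \approx -241.5$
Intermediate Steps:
$a = \frac{119}{2}$ ($a = 2 - - \frac{115}{2} = 2 + \frac{115}{2} = \frac{119}{2} \approx 59.5$)
$\left(a + b{\left(-3 \right)}\right) - 298 = \left(\frac{119}{2} - 3\right) - 298 = \frac{113}{2} - 298 = - \frac{483}{2}$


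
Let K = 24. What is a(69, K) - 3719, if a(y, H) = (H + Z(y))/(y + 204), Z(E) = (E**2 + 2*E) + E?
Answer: -25905/7 ≈ -3700.7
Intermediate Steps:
Z(E) = E**2 + 3*E
a(y, H) = (H + y*(3 + y))/(204 + y) (a(y, H) = (H + y*(3 + y))/(y + 204) = (H + y*(3 + y))/(204 + y))
a(69, K) - 3719 = (24 + 69*(3 + 69))/(204 + 69) - 3719 = (24 + 69*72)/273 - 3719 = (24 + 4968)/273 - 3719 = (1/273)*4992 - 3719 = 128/7 - 3719 = -25905/7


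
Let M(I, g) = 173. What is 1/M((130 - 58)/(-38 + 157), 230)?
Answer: 1/173 ≈ 0.0057803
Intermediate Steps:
1/M((130 - 58)/(-38 + 157), 230) = 1/173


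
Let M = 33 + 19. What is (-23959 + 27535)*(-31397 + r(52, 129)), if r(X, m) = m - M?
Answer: -112000320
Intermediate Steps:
M = 52
r(X, m) = -52 + m (r(X, m) = m - 1*52 = m - 52 = -52 + m)
(-23959 + 27535)*(-31397 + r(52, 129)) = (-23959 + 27535)*(-31397 + (-52 + 129)) = 3576*(-31397 + 77) = 3576*(-31320) = -112000320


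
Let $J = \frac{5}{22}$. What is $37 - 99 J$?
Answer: $\frac{29}{2} \approx 14.5$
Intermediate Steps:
$J = \frac{5}{22}$ ($J = 5 \cdot \frac{1}{22} = \frac{5}{22} \approx 0.22727$)
$37 - 99 J = 37 - \frac{45}{2} = \frac{29}{2}$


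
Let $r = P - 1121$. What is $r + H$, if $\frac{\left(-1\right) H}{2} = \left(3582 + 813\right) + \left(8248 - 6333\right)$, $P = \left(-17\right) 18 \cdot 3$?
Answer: $-14659$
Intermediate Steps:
$P = -918$ ($P = \left(-306\right) 3 = -918$)
$r = -2039$ ($r = -918 - 1121 = -2039$)
$H = -12620$ ($H = - 2 \left(\left(3582 + 813\right) + \left(8248 - 6333\right)\right) = - 2 \left(4395 + \left(8248 - 6333\right)\right) = - 2 \left(4395 + 1915\right) = \left(-2\right) 6310 = -12620$)
$r + H = -2039 - 12620 = -14659$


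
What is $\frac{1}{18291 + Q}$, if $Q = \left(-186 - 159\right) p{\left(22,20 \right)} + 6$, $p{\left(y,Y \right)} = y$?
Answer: $\frac{1}{10707} \approx 9.3397 \cdot 10^{-5}$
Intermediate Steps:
$Q = -7584$ ($Q = \left(-186 - 159\right) 22 + 6 = \left(-345\right) 22 + 6 = -7590 + 6 = -7584$)
$\frac{1}{18291 + Q} = \frac{1}{18291 - 7584} = \frac{1}{10707}$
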